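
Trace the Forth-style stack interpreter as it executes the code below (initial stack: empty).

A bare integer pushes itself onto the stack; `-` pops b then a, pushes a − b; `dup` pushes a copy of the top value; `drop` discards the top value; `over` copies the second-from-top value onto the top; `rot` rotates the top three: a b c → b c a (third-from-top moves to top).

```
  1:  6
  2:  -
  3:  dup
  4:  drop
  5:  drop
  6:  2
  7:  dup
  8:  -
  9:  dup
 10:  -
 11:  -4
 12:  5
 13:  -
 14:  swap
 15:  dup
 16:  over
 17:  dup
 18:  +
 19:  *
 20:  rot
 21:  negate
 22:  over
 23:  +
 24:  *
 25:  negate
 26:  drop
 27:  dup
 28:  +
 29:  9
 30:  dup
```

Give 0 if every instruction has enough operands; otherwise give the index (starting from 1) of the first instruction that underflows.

2

6 → 6
-  — needs 2 operands, stack has 1 → underflow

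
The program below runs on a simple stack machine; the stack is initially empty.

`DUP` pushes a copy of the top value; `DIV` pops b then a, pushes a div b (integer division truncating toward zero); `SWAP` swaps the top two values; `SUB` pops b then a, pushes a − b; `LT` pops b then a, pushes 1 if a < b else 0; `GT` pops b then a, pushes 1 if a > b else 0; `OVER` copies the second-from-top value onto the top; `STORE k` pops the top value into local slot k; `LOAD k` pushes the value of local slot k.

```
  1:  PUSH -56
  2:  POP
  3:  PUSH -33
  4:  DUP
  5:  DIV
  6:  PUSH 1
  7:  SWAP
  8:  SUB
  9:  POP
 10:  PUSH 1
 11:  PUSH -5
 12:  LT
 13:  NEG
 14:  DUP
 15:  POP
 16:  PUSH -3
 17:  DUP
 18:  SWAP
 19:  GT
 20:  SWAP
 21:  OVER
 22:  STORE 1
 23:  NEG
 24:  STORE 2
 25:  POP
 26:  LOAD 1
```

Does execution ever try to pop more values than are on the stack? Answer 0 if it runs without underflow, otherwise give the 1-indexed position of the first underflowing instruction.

0

PUSH -56 : [-56]
POP      : []
PUSH -33 : [-33]
DUP      : [-33, -33]
DIV      : [1]
PUSH 1   : [1, 1]
SWAP     : [1, 1]
SUB      : [0]
POP      : []
PUSH 1   : [1]
PUSH -5  : [1, -5]
LT       : [0]
NEG      : [0]
DUP      : [0, 0]
POP      : [0]
PUSH -3  : [0, -3]
DUP      : [0, -3, -3]
SWAP     : [0, -3, -3]
GT       : [0, 0]
SWAP     : [0, 0]
OVER     : [0, 0, 0]
STORE 1  : [0, 0]
NEG      : [0, 0]
STORE 2  : [0]
POP      : []
LOAD 1   : [0]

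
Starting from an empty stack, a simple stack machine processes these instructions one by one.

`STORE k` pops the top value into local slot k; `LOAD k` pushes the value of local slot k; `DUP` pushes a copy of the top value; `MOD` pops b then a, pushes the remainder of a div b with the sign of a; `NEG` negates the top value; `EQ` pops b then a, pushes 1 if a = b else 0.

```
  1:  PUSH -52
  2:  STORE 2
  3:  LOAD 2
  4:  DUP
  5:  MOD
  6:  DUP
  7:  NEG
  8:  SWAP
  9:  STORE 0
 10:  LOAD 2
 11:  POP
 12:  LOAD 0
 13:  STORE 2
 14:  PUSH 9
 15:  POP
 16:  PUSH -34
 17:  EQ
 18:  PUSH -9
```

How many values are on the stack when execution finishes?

2

PUSH -52 : -52
STORE 2  : (empty)
LOAD 2   : -52
DUP      : -52 -52
MOD      : 0
DUP      : 0 0
NEG      : 0 0
SWAP     : 0 0
STORE 0  : 0
LOAD 2   : 0 -52
POP      : 0
LOAD 0   : 0 0
STORE 2  : 0
PUSH 9   : 0 9
POP      : 0
PUSH -34 : 0 -34
EQ       : 0
PUSH -9  : 0 -9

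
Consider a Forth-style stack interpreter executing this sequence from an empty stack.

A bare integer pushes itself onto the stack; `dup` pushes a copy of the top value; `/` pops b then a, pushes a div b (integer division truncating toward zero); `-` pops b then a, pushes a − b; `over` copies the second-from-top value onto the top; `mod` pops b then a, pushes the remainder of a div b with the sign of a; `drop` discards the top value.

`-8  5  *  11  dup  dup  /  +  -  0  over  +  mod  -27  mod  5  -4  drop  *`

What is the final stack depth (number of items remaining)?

-8    -8
5     -8 5
*     -40
11    -40 11
dup   -40 11 11
dup   -40 11 11 11
/     -40 11 1
+     -40 12
-     -52
0     -52 0
over  -52 0 -52
+     -52 -52
mod   0
-27   0 -27
mod   0
5     0 5
-4    0 5 -4
drop  0 5
*     0

1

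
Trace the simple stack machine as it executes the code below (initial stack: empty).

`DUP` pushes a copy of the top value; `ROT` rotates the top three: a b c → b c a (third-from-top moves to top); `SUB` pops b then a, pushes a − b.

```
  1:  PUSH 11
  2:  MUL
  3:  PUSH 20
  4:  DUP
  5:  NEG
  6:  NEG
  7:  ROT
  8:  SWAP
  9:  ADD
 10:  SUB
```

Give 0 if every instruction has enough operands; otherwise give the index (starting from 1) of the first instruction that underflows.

PUSH 11 → 11
MUL  — needs 2 operands, stack has 1 → underflow

2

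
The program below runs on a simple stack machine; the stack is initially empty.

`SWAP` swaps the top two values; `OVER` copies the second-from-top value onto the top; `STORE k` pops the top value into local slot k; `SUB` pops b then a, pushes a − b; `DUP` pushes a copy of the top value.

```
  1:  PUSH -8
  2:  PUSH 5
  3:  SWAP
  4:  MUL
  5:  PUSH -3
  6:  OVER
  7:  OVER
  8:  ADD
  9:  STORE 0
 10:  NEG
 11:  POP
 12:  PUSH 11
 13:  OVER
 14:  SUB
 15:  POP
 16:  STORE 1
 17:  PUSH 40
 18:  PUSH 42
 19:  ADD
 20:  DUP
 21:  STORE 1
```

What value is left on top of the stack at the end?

82

PUSH -8 -> -8
PUSH 5  -> -8 5
SWAP    -> 5 -8
MUL     -> -40
PUSH -3 -> -40 -3
OVER    -> -40 -3 -40
OVER    -> -40 -3 -40 -3
ADD     -> -40 -3 -43
STORE 0 -> -40 -3
NEG     -> -40 3
POP     -> -40
PUSH 11 -> -40 11
OVER    -> -40 11 -40
SUB     -> -40 51
POP     -> -40
STORE 1 -> (empty)
PUSH 40 -> 40
PUSH 42 -> 40 42
ADD     -> 82
DUP     -> 82 82
STORE 1 -> 82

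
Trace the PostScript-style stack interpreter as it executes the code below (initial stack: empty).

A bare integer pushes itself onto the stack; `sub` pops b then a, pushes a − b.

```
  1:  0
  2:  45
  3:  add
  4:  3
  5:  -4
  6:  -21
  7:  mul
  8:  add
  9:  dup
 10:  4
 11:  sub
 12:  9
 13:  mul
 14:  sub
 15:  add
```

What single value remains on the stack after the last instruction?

-615

0   : 0
45  : 0 45
add : 45
3   : 45 3
-4  : 45 3 -4
-21 : 45 3 -4 -21
mul : 45 3 84
add : 45 87
dup : 45 87 87
4   : 45 87 87 4
sub : 45 87 83
9   : 45 87 83 9
mul : 45 87 747
sub : 45 -660
add : -615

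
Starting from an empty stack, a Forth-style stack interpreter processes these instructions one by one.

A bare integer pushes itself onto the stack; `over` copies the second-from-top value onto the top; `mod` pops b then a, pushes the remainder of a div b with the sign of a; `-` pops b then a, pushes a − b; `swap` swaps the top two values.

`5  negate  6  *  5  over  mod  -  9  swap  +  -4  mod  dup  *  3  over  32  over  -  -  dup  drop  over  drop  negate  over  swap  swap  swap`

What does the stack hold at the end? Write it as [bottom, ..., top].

[4, 3, 3, 24]

5      -> 5
negate -> -5
6      -> -5 6
*      -> -30
5      -> -30 5
over   -> -30 5 -30
mod    -> -30 5
-      -> -35
9      -> -35 9
swap   -> 9 -35
+      -> -26
-4     -> -26 -4
mod    -> -2
dup    -> -2 -2
*      -> 4
3      -> 4 3
over   -> 4 3 4
32     -> 4 3 4 32
over   -> 4 3 4 32 4
-      -> 4 3 4 28
-      -> 4 3 -24
dup    -> 4 3 -24 -24
drop   -> 4 3 -24
over   -> 4 3 -24 3
drop   -> 4 3 -24
negate -> 4 3 24
over   -> 4 3 24 3
swap   -> 4 3 3 24
swap   -> 4 3 24 3
swap   -> 4 3 3 24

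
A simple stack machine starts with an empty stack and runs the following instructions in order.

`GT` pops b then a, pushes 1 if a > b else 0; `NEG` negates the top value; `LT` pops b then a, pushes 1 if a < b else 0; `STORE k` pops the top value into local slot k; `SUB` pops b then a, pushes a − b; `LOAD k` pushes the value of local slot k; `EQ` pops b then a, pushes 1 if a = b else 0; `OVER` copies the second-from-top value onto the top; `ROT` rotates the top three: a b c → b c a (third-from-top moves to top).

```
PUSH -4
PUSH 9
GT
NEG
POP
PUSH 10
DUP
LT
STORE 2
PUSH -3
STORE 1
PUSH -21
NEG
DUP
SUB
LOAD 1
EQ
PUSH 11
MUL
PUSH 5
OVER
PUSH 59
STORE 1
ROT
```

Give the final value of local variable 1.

59

PUSH -4  -> [-4]
PUSH 9   -> [-4, 9]
GT       -> [0]
NEG      -> [0]
POP      -> []
PUSH 10  -> [10]
DUP      -> [10, 10]
LT       -> [0]
STORE 2  -> []
PUSH -3  -> [-3]
STORE 1  -> []
PUSH -21 -> [-21]
NEG      -> [21]
DUP      -> [21, 21]
SUB      -> [0]
LOAD 1   -> [0, -3]
EQ       -> [0]
PUSH 11  -> [0, 11]
MUL      -> [0]
PUSH 5   -> [0, 5]
OVER     -> [0, 5, 0]
PUSH 59  -> [0, 5, 0, 59]
STORE 1  -> [0, 5, 0]
ROT      -> [5, 0, 0]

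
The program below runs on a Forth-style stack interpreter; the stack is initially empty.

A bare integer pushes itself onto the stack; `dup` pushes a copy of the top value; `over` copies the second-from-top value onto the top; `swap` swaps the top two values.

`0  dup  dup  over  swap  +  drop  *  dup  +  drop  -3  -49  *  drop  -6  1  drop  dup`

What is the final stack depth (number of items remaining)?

2

0    → 0
dup  → 0 0
dup  → 0 0 0
over → 0 0 0 0
swap → 0 0 0 0
+    → 0 0 0
drop → 0 0
*    → 0
dup  → 0 0
+    → 0
drop → (empty)
-3   → -3
-49  → -3 -49
*    → 147
drop → (empty)
-6   → -6
1    → -6 1
drop → -6
dup  → -6 -6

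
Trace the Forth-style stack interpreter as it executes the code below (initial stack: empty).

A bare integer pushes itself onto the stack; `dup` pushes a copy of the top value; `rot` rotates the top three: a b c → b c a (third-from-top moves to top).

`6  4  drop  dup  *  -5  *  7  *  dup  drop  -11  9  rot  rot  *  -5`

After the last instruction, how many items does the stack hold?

3

6    -> 6
4    -> 6 4
drop -> 6
dup  -> 6 6
*    -> 36
-5   -> 36 -5
*    -> -180
7    -> -180 7
*    -> -1260
dup  -> -1260 -1260
drop -> -1260
-11  -> -1260 -11
9    -> -1260 -11 9
rot  -> -11 9 -1260
rot  -> 9 -1260 -11
*    -> 9 13860
-5   -> 9 13860 -5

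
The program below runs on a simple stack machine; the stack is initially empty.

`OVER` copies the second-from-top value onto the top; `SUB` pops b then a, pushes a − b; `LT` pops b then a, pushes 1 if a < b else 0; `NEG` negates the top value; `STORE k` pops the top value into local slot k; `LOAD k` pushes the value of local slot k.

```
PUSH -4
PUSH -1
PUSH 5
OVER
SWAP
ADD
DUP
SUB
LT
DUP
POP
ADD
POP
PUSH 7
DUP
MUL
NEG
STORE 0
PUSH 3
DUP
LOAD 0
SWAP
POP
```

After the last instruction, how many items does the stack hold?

2

PUSH -4 -> [-4]
PUSH -1 -> [-4, -1]
PUSH 5  -> [-4, -1, 5]
OVER    -> [-4, -1, 5, -1]
SWAP    -> [-4, -1, -1, 5]
ADD     -> [-4, -1, 4]
DUP     -> [-4, -1, 4, 4]
SUB     -> [-4, -1, 0]
LT      -> [-4, 1]
DUP     -> [-4, 1, 1]
POP     -> [-4, 1]
ADD     -> [-3]
POP     -> []
PUSH 7  -> [7]
DUP     -> [7, 7]
MUL     -> [49]
NEG     -> [-49]
STORE 0 -> []
PUSH 3  -> [3]
DUP     -> [3, 3]
LOAD 0  -> [3, 3, -49]
SWAP    -> [3, -49, 3]
POP     -> [3, -49]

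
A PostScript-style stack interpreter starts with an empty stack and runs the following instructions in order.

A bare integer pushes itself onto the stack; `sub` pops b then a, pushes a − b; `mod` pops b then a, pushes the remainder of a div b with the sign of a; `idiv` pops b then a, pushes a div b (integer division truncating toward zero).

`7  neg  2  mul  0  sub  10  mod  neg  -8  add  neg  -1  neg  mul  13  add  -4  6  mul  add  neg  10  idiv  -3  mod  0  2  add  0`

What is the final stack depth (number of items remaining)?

3

7    : 7
neg  : -7
2    : -7 2
mul  : -14
0    : -14 0
sub  : -14
10   : -14 10
mod  : -4
neg  : 4
-8   : 4 -8
add  : -4
neg  : 4
-1   : 4 -1
neg  : 4 1
mul  : 4
13   : 4 13
add  : 17
-4   : 17 -4
6    : 17 -4 6
mul  : 17 -24
add  : -7
neg  : 7
10   : 7 10
idiv : 0
-3   : 0 -3
mod  : 0
0    : 0 0
2    : 0 0 2
add  : 0 2
0    : 0 2 0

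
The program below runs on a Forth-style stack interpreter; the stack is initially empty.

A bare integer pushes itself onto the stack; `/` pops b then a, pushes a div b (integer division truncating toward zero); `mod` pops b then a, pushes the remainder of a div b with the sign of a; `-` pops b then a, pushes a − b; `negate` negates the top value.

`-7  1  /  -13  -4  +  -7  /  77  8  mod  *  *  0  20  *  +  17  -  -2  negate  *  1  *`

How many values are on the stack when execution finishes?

-7     → [-7]
1      → [-7, 1]
/      → [-7]
-13    → [-7, -13]
-4     → [-7, -13, -4]
+      → [-7, -17]
-7     → [-7, -17, -7]
/      → [-7, 2]
77     → [-7, 2, 77]
8      → [-7, 2, 77, 8]
mod    → [-7, 2, 5]
*      → [-7, 10]
*      → [-70]
0      → [-70, 0]
20     → [-70, 0, 20]
*      → [-70, 0]
+      → [-70]
17     → [-70, 17]
-      → [-87]
-2     → [-87, -2]
negate → [-87, 2]
*      → [-174]
1      → [-174, 1]
*      → [-174]

1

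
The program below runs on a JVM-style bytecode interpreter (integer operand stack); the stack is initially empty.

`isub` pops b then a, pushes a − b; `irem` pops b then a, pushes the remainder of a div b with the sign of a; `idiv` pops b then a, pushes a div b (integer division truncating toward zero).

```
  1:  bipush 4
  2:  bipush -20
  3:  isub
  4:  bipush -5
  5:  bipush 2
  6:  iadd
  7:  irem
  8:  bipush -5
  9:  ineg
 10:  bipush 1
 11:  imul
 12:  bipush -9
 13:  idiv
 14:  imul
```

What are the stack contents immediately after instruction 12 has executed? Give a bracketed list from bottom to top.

bipush 4   -> [4]
bipush -20 -> [4, -20]
isub       -> [24]
bipush -5  -> [24, -5]
bipush 2   -> [24, -5, 2]
iadd       -> [24, -3]
irem       -> [0]
bipush -5  -> [0, -5]
ineg       -> [0, 5]
bipush 1   -> [0, 5, 1]
imul       -> [0, 5]
bipush -9  -> [0, 5, -9]

[0, 5, -9]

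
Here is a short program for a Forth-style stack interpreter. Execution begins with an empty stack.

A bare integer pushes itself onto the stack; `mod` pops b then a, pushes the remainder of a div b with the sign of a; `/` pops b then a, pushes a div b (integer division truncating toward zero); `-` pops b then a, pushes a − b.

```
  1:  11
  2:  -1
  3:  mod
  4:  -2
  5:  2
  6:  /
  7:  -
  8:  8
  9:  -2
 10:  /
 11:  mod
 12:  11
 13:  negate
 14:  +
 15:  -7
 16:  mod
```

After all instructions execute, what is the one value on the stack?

-3

11     : 11
-1     : 11 -1
mod    : 0
-2     : 0 -2
2      : 0 -2 2
/      : 0 -1
-      : 1
8      : 1 8
-2     : 1 8 -2
/      : 1 -4
mod    : 1
11     : 1 11
negate : 1 -11
+      : -10
-7     : -10 -7
mod    : -3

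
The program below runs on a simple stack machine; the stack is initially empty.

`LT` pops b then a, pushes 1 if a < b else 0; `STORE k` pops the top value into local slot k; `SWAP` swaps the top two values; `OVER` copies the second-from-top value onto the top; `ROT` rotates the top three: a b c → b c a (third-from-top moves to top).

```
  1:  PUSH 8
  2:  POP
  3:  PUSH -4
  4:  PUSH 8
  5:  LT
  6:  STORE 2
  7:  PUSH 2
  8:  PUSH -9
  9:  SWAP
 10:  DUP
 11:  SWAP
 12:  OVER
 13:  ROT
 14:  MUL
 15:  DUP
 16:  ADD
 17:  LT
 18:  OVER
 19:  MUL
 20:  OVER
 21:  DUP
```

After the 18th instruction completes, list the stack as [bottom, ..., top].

[-9, 1, -9]

PUSH 8   8
POP      (empty)
PUSH -4  -4
PUSH 8   -4 8
LT       1
STORE 2  (empty)
PUSH 2   2
PUSH -9  2 -9
SWAP     -9 2
DUP      -9 2 2
SWAP     -9 2 2
OVER     -9 2 2 2
ROT      -9 2 2 2
MUL      -9 2 4
DUP      -9 2 4 4
ADD      -9 2 8
LT       -9 1
OVER     -9 1 -9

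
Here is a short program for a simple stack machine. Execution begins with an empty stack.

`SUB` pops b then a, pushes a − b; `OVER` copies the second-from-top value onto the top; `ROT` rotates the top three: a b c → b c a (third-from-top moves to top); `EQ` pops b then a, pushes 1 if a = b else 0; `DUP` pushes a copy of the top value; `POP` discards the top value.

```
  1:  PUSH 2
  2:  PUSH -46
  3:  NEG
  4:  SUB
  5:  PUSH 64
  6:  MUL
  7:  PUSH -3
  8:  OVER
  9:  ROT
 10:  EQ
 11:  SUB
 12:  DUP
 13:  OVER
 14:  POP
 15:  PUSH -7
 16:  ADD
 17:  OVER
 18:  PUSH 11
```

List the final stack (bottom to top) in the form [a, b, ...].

[-4, -11, -4, 11]

PUSH 2   : [2]
PUSH -46 : [2, -46]
NEG      : [2, 46]
SUB      : [-44]
PUSH 64  : [-44, 64]
MUL      : [-2816]
PUSH -3  : [-2816, -3]
OVER     : [-2816, -3, -2816]
ROT      : [-3, -2816, -2816]
EQ       : [-3, 1]
SUB      : [-4]
DUP      : [-4, -4]
OVER     : [-4, -4, -4]
POP      : [-4, -4]
PUSH -7  : [-4, -4, -7]
ADD      : [-4, -11]
OVER     : [-4, -11, -4]
PUSH 11  : [-4, -11, -4, 11]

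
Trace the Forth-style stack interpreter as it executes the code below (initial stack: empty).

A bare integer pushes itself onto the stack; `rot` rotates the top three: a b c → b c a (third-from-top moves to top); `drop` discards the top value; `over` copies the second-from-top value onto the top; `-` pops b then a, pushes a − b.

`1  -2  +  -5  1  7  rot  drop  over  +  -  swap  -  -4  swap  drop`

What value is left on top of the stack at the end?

-4

1    -> [1]
-2   -> [1, -2]
+    -> [-1]
-5   -> [-1, -5]
1    -> [-1, -5, 1]
7    -> [-1, -5, 1, 7]
rot  -> [-1, 1, 7, -5]
drop -> [-1, 1, 7]
over -> [-1, 1, 7, 1]
+    -> [-1, 1, 8]
-    -> [-1, -7]
swap -> [-7, -1]
-    -> [-6]
-4   -> [-6, -4]
swap -> [-4, -6]
drop -> [-4]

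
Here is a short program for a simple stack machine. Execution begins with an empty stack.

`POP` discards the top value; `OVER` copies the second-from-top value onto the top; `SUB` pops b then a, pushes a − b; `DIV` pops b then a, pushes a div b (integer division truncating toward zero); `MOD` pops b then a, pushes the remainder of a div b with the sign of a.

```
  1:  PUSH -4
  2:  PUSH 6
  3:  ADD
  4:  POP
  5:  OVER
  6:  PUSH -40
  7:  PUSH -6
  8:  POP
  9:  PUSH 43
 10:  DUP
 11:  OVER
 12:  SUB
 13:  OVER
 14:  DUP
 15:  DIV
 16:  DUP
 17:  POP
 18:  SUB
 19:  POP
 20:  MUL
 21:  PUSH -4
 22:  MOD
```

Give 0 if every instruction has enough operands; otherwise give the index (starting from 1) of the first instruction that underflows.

PUSH -4 -> [-4]
PUSH 6  -> [-4, 6]
ADD     -> [2]
POP     -> []
OVER  — needs 2 operands, stack has 0 → underflow

5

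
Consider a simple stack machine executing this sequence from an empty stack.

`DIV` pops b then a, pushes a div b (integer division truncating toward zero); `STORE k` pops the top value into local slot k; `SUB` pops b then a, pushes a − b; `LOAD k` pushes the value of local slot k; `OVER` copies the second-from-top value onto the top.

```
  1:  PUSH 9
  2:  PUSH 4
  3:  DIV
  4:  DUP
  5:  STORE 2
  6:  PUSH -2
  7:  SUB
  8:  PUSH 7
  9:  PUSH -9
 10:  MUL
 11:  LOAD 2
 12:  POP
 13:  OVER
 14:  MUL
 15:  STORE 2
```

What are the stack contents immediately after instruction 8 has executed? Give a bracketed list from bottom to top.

[4, 7]

PUSH 9  → [9]
PUSH 4  → [9, 4]
DIV     → [2]
DUP     → [2, 2]
STORE 2 → [2]
PUSH -2 → [2, -2]
SUB     → [4]
PUSH 7  → [4, 7]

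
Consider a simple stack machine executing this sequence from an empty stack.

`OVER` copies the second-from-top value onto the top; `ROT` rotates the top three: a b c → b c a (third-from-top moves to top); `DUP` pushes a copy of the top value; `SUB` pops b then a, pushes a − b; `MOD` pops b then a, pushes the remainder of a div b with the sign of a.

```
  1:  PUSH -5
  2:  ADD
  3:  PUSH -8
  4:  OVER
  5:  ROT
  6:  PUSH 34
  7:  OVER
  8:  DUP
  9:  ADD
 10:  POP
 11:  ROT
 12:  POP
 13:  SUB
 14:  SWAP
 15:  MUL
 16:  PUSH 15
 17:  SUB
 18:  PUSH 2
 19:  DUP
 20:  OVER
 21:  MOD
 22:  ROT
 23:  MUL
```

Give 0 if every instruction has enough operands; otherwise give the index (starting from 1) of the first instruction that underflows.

PUSH -5  [-5]
ADD  — needs 2 operands, stack has 1 → underflow

2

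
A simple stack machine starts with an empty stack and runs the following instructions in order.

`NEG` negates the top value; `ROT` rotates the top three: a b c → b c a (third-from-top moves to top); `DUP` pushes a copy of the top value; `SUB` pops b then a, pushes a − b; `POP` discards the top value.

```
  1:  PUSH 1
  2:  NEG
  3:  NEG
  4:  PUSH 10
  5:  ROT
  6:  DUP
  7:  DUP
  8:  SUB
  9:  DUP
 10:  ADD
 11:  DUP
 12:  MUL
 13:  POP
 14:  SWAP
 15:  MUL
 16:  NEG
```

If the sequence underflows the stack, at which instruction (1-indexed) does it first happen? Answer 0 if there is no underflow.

5

PUSH 1  -> 1
NEG     -> -1
NEG     -> 1
PUSH 10 -> 1 10
ROT  — needs 3 operands, stack has 2 → underflow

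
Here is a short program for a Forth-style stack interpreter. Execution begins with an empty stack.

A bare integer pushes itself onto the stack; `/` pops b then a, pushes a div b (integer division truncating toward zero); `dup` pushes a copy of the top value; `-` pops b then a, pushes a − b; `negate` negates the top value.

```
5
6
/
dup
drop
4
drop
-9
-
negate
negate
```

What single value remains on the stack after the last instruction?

5      -> 5
6      -> 5 6
/      -> 0
dup    -> 0 0
drop   -> 0
4      -> 0 4
drop   -> 0
-9     -> 0 -9
-      -> 9
negate -> -9
negate -> 9

9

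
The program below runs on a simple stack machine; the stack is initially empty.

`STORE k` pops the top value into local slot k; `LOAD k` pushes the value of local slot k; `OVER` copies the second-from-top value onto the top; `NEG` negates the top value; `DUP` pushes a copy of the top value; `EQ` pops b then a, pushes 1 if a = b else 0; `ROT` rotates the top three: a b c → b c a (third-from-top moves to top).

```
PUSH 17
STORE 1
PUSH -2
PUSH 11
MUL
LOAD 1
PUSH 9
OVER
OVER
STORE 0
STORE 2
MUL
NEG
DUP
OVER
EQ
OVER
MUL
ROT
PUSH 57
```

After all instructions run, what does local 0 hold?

9

PUSH 17 : 17
STORE 1 : (empty)
PUSH -2 : -2
PUSH 11 : -2 11
MUL     : -22
LOAD 1  : -22 17
PUSH 9  : -22 17 9
OVER    : -22 17 9 17
OVER    : -22 17 9 17 9
STORE 0 : -22 17 9 17
STORE 2 : -22 17 9
MUL     : -22 153
NEG     : -22 -153
DUP     : -22 -153 -153
OVER    : -22 -153 -153 -153
EQ      : -22 -153 1
OVER    : -22 -153 1 -153
MUL     : -22 -153 -153
ROT     : -153 -153 -22
PUSH 57 : -153 -153 -22 57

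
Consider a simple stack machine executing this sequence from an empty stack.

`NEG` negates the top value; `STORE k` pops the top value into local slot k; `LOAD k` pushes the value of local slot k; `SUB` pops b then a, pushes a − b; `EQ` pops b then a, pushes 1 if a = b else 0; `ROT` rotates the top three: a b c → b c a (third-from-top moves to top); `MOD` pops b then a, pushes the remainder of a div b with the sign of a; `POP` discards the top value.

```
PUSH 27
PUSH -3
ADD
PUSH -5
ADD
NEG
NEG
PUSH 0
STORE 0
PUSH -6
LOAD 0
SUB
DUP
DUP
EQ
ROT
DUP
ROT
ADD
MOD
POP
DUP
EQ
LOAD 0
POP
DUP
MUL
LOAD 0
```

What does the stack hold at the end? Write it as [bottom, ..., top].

[1, 0]

PUSH 27 → 27
PUSH -3 → 27 -3
ADD     → 24
PUSH -5 → 24 -5
ADD     → 19
NEG     → -19
NEG     → 19
PUSH 0  → 19 0
STORE 0 → 19
PUSH -6 → 19 -6
LOAD 0  → 19 -6 0
SUB     → 19 -6
DUP     → 19 -6 -6
DUP     → 19 -6 -6 -6
EQ      → 19 -6 1
ROT     → -6 1 19
DUP     → -6 1 19 19
ROT     → -6 19 19 1
ADD     → -6 19 20
MOD     → -6 19
POP     → -6
DUP     → -6 -6
EQ      → 1
LOAD 0  → 1 0
POP     → 1
DUP     → 1 1
MUL     → 1
LOAD 0  → 1 0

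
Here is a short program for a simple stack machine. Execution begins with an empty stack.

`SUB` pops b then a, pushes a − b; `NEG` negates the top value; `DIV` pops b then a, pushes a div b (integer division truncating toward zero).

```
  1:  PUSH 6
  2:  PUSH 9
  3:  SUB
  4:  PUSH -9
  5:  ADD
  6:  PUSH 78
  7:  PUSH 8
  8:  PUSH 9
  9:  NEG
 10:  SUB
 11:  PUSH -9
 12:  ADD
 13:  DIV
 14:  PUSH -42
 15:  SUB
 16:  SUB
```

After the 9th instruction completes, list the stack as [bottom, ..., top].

PUSH 6  : 6
PUSH 9  : 6 9
SUB     : -3
PUSH -9 : -3 -9
ADD     : -12
PUSH 78 : -12 78
PUSH 8  : -12 78 8
PUSH 9  : -12 78 8 9
NEG     : -12 78 8 -9

[-12, 78, 8, -9]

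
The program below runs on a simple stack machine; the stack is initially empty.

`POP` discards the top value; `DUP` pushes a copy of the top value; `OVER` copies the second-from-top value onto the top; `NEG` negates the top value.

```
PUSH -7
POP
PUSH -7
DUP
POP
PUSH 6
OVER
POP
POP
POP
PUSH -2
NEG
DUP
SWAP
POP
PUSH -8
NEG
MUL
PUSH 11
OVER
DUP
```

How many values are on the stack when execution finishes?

PUSH -7 -> [-7]
POP     -> []
PUSH -7 -> [-7]
DUP     -> [-7, -7]
POP     -> [-7]
PUSH 6  -> [-7, 6]
OVER    -> [-7, 6, -7]
POP     -> [-7, 6]
POP     -> [-7]
POP     -> []
PUSH -2 -> [-2]
NEG     -> [2]
DUP     -> [2, 2]
SWAP    -> [2, 2]
POP     -> [2]
PUSH -8 -> [2, -8]
NEG     -> [2, 8]
MUL     -> [16]
PUSH 11 -> [16, 11]
OVER    -> [16, 11, 16]
DUP     -> [16, 11, 16, 16]

4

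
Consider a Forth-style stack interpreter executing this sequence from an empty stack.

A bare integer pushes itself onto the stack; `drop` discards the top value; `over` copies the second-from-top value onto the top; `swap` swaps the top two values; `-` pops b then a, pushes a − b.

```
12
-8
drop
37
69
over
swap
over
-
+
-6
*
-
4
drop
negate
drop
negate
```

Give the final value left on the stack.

12      12
-8      12 -8
drop    12
37      12 37
69      12 37 69
over    12 37 69 37
swap    12 37 37 69
over    12 37 37 69 37
-       12 37 37 32
+       12 37 69
-6      12 37 69 -6
*       12 37 -414
-       12 451
4       12 451 4
drop    12 451
negate  12 -451
drop    12
negate  -12

-12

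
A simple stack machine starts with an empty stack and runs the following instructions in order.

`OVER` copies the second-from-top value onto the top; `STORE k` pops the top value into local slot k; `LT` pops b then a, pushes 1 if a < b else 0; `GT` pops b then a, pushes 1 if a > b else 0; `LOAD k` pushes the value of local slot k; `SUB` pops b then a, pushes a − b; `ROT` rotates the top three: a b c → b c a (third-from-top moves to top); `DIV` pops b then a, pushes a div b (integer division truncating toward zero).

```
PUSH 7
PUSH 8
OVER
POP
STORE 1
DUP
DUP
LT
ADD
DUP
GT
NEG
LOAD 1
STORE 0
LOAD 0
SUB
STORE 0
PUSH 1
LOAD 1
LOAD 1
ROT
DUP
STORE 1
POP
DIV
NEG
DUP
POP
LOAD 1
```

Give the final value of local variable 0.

PUSH 7   7
PUSH 8   7 8
OVER     7 8 7
POP      7 8
STORE 1  7
DUP      7 7
DUP      7 7 7
LT       7 0
ADD      7
DUP      7 7
GT       0
NEG      0
LOAD 1   0 8
STORE 0  0
LOAD 0   0 8
SUB      -8
STORE 0  (empty)
PUSH 1   1
LOAD 1   1 8
LOAD 1   1 8 8
ROT      8 8 1
DUP      8 8 1 1
STORE 1  8 8 1
POP      8 8
DIV      1
NEG      -1
DUP      -1 -1
POP      -1
LOAD 1   -1 1

-8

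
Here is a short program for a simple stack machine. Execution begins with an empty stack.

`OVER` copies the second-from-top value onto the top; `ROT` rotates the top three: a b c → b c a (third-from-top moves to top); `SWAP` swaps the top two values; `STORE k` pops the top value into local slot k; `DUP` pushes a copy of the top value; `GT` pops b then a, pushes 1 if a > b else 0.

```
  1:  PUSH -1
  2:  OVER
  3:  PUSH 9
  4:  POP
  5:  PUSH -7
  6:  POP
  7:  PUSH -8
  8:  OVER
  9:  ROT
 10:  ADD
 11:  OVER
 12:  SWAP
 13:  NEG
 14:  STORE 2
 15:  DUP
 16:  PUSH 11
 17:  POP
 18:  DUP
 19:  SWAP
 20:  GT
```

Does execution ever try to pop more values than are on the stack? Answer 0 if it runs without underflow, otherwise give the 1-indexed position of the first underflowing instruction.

2

PUSH -1 -> [-1]
OVER  — needs 2 operands, stack has 1 → underflow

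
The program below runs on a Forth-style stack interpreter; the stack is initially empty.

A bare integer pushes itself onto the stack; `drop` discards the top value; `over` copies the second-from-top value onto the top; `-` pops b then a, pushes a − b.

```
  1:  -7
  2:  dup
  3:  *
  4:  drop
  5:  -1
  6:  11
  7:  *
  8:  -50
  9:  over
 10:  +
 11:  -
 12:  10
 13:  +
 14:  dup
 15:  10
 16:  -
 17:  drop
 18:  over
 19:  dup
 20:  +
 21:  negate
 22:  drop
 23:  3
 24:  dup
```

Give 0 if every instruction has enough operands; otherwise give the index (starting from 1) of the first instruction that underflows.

18

-7   → [-7]
dup  → [-7, -7]
*    → [49]
drop → []
-1   → [-1]
11   → [-1, 11]
*    → [-11]
-50  → [-11, -50]
over → [-11, -50, -11]
+    → [-11, -61]
-    → [50]
10   → [50, 10]
+    → [60]
dup  → [60, 60]
10   → [60, 60, 10]
-    → [60, 50]
drop → [60]
over  — needs 2 operands, stack has 1 → underflow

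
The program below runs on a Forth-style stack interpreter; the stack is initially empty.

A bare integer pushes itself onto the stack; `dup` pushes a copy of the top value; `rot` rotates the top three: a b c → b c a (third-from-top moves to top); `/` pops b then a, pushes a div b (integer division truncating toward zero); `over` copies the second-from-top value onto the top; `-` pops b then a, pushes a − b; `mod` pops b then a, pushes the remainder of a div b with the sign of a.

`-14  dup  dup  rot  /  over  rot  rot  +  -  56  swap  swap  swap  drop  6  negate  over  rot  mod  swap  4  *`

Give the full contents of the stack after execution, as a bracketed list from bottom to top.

[0, -24]

-14    : -14
dup    : -14 -14
dup    : -14 -14 -14
rot    : -14 -14 -14
/      : -14 1
over   : -14 1 -14
rot    : 1 -14 -14
rot    : -14 -14 1
+      : -14 -13
-      : -1
56     : -1 56
swap   : 56 -1
swap   : -1 56
swap   : 56 -1
drop   : 56
6      : 56 6
negate : 56 -6
over   : 56 -6 56
rot    : -6 56 56
mod    : -6 0
swap   : 0 -6
4      : 0 -6 4
*      : 0 -24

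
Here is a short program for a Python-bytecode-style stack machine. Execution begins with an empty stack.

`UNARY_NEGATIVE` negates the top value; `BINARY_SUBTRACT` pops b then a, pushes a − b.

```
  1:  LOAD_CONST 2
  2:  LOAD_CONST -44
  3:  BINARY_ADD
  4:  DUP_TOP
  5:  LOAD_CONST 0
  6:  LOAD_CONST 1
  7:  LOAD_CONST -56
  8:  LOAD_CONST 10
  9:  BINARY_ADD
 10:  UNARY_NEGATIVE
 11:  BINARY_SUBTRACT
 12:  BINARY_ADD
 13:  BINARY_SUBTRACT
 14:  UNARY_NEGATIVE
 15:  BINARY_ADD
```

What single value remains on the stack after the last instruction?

LOAD_CONST 2     [2]
LOAD_CONST -44   [2, -44]
BINARY_ADD       [-42]
DUP_TOP          [-42, -42]
LOAD_CONST 0     [-42, -42, 0]
LOAD_CONST 1     [-42, -42, 0, 1]
LOAD_CONST -56   [-42, -42, 0, 1, -56]
LOAD_CONST 10    [-42, -42, 0, 1, -56, 10]
BINARY_ADD       [-42, -42, 0, 1, -46]
UNARY_NEGATIVE   [-42, -42, 0, 1, 46]
BINARY_SUBTRACT  [-42, -42, 0, -45]
BINARY_ADD       [-42, -42, -45]
BINARY_SUBTRACT  [-42, 3]
UNARY_NEGATIVE   [-42, -3]
BINARY_ADD       [-45]

-45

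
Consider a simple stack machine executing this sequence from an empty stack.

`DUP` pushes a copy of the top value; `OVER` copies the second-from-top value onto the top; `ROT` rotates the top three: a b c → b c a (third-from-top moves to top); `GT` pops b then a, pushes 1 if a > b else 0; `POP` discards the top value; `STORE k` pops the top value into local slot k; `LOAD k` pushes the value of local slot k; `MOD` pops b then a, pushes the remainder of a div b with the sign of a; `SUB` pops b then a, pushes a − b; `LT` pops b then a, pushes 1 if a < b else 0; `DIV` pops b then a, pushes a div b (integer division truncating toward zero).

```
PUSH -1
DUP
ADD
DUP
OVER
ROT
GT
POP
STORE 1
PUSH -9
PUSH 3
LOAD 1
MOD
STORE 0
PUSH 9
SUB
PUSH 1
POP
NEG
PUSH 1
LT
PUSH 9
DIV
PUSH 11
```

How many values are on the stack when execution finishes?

PUSH -1 -> [-1]
DUP     -> [-1, -1]
ADD     -> [-2]
DUP     -> [-2, -2]
OVER    -> [-2, -2, -2]
ROT     -> [-2, -2, -2]
GT      -> [-2, 0]
POP     -> [-2]
STORE 1 -> []
PUSH -9 -> [-9]
PUSH 3  -> [-9, 3]
LOAD 1  -> [-9, 3, -2]
MOD     -> [-9, 1]
STORE 0 -> [-9]
PUSH 9  -> [-9, 9]
SUB     -> [-18]
PUSH 1  -> [-18, 1]
POP     -> [-18]
NEG     -> [18]
PUSH 1  -> [18, 1]
LT      -> [0]
PUSH 9  -> [0, 9]
DIV     -> [0]
PUSH 11 -> [0, 11]

2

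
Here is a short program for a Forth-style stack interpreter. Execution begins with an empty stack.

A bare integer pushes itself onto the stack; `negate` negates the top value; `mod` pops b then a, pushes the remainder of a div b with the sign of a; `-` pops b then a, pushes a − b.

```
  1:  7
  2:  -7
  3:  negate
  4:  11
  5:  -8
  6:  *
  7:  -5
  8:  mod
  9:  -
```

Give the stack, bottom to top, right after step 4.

[7, 7, 11]

7      : [7]
-7     : [7, -7]
negate : [7, 7]
11     : [7, 7, 11]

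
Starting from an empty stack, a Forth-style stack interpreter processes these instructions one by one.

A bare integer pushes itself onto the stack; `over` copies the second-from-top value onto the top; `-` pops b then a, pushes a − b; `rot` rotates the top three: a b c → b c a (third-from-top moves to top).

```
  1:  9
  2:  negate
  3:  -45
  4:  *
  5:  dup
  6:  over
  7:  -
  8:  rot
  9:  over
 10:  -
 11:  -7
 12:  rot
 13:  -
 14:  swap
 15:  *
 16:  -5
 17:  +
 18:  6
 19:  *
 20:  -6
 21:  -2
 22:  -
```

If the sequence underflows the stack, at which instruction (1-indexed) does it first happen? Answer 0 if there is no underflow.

9      : 9
negate : -9
-45    : -9 -45
*      : 405
dup    : 405 405
over   : 405 405 405
-      : 405 0
rot  — needs 3 operands, stack has 2 → underflow

8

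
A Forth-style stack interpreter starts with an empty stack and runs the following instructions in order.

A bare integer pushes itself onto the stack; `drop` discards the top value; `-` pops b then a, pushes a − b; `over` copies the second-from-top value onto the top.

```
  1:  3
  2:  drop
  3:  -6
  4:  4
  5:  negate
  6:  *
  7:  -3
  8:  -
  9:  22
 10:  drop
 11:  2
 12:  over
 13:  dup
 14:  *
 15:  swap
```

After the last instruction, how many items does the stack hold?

3      : 3
drop   : (empty)
-6     : -6
4      : -6 4
negate : -6 -4
*      : 24
-3     : 24 -3
-      : 27
22     : 27 22
drop   : 27
2      : 27 2
over   : 27 2 27
dup    : 27 2 27 27
*      : 27 2 729
swap   : 27 729 2

3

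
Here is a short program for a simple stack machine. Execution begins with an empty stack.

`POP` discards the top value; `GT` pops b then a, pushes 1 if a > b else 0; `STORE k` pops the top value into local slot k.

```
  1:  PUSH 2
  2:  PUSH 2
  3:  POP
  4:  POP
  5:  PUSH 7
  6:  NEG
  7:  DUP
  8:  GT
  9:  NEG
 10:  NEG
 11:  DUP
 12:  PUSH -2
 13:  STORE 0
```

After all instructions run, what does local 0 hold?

PUSH 2  -> [2]
PUSH 2  -> [2, 2]
POP     -> [2]
POP     -> []
PUSH 7  -> [7]
NEG     -> [-7]
DUP     -> [-7, -7]
GT      -> [0]
NEG     -> [0]
NEG     -> [0]
DUP     -> [0, 0]
PUSH -2 -> [0, 0, -2]
STORE 0 -> [0, 0]

-2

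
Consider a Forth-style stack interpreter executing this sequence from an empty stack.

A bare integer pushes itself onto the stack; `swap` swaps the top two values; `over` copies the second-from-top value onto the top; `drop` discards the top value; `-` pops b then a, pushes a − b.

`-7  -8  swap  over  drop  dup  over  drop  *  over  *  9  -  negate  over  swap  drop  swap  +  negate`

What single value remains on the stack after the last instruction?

16

-7     → -7
-8     → -7 -8
swap   → -8 -7
over   → -8 -7 -8
drop   → -8 -7
dup    → -8 -7 -7
over   → -8 -7 -7 -7
drop   → -8 -7 -7
*      → -8 49
over   → -8 49 -8
*      → -8 -392
9      → -8 -392 9
-      → -8 -401
negate → -8 401
over   → -8 401 -8
swap   → -8 -8 401
drop   → -8 -8
swap   → -8 -8
+      → -16
negate → 16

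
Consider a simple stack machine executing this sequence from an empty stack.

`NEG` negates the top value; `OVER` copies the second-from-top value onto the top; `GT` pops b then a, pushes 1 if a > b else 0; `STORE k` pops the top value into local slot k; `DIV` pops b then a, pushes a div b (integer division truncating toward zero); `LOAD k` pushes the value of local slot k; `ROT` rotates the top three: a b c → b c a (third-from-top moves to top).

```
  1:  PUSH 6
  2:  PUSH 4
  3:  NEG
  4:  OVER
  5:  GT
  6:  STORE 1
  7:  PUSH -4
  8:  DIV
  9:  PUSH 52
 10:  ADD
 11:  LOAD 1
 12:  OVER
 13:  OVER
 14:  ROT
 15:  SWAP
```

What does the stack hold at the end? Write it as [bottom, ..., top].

[51, 51, 0, 0]

PUSH 6  -> 6
PUSH 4  -> 6 4
NEG     -> 6 -4
OVER    -> 6 -4 6
GT      -> 6 0
STORE 1 -> 6
PUSH -4 -> 6 -4
DIV     -> -1
PUSH 52 -> -1 52
ADD     -> 51
LOAD 1  -> 51 0
OVER    -> 51 0 51
OVER    -> 51 0 51 0
ROT     -> 51 51 0 0
SWAP    -> 51 51 0 0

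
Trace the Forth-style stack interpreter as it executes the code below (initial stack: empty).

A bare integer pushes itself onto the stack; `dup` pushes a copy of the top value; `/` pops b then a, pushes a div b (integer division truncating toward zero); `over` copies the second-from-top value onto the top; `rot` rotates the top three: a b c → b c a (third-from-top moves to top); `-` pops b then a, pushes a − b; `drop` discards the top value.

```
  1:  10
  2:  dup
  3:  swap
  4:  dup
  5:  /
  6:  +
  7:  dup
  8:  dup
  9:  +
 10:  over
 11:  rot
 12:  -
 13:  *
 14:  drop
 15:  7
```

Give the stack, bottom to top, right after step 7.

[11, 11]

10    10
dup   10 10
swap  10 10
dup   10 10 10
/     10 1
+     11
dup   11 11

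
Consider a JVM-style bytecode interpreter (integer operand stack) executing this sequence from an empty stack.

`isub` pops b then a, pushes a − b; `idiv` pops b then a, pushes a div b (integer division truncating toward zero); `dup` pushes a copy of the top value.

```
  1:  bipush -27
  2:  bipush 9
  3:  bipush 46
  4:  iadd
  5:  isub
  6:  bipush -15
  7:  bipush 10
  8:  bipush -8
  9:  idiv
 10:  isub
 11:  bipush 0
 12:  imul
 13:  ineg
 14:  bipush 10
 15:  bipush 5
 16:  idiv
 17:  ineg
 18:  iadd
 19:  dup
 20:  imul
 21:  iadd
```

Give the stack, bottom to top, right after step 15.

[-82, 0, 10, 5]

bipush -27 -> [-27]
bipush 9   -> [-27, 9]
bipush 46  -> [-27, 9, 46]
iadd       -> [-27, 55]
isub       -> [-82]
bipush -15 -> [-82, -15]
bipush 10  -> [-82, -15, 10]
bipush -8  -> [-82, -15, 10, -8]
idiv       -> [-82, -15, -1]
isub       -> [-82, -14]
bipush 0   -> [-82, -14, 0]
imul       -> [-82, 0]
ineg       -> [-82, 0]
bipush 10  -> [-82, 0, 10]
bipush 5   -> [-82, 0, 10, 5]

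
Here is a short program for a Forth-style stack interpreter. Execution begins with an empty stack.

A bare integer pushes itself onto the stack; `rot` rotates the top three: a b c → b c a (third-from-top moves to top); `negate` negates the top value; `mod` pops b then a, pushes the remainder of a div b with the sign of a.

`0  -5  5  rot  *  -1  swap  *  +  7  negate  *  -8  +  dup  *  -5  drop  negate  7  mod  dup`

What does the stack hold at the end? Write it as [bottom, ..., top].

0      -> 0
-5     -> 0 -5
5      -> 0 -5 5
rot    -> -5 5 0
*      -> -5 0
-1     -> -5 0 -1
swap   -> -5 -1 0
*      -> -5 0
+      -> -5
7      -> -5 7
negate -> -5 -7
*      -> 35
-8     -> 35 -8
+      -> 27
dup    -> 27 27
*      -> 729
-5     -> 729 -5
drop   -> 729
negate -> -729
7      -> -729 7
mod    -> -1
dup    -> -1 -1

[-1, -1]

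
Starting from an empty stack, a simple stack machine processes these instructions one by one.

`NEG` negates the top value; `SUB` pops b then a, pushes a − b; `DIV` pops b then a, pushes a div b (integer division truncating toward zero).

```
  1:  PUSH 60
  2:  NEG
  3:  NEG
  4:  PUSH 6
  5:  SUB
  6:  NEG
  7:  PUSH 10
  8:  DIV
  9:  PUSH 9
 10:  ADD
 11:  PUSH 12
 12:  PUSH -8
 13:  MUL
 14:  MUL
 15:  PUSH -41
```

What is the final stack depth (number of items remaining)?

PUSH 60   [60]
NEG       [-60]
NEG       [60]
PUSH 6    [60, 6]
SUB       [54]
NEG       [-54]
PUSH 10   [-54, 10]
DIV       [-5]
PUSH 9    [-5, 9]
ADD       [4]
PUSH 12   [4, 12]
PUSH -8   [4, 12, -8]
MUL       [4, -96]
MUL       [-384]
PUSH -41  [-384, -41]

2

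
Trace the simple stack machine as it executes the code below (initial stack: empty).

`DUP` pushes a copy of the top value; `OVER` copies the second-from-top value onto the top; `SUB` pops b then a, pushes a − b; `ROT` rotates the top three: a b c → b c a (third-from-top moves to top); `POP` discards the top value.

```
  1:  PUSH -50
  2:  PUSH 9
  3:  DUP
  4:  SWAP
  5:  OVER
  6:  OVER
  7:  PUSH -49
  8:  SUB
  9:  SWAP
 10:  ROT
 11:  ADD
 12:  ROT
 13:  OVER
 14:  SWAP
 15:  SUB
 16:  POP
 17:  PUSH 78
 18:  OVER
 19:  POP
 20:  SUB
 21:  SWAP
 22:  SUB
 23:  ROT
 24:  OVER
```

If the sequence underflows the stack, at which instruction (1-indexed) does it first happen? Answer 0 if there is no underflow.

PUSH -50 → [-50]
PUSH 9   → [-50, 9]
DUP      → [-50, 9, 9]
SWAP     → [-50, 9, 9]
OVER     → [-50, 9, 9, 9]
OVER     → [-50, 9, 9, 9, 9]
PUSH -49 → [-50, 9, 9, 9, 9, -49]
SUB      → [-50, 9, 9, 9, 58]
SWAP     → [-50, 9, 9, 58, 9]
ROT      → [-50, 9, 58, 9, 9]
ADD      → [-50, 9, 58, 18]
ROT      → [-50, 58, 18, 9]
OVER     → [-50, 58, 18, 9, 18]
SWAP     → [-50, 58, 18, 18, 9]
SUB      → [-50, 58, 18, 9]
POP      → [-50, 58, 18]
PUSH 78  → [-50, 58, 18, 78]
OVER     → [-50, 58, 18, 78, 18]
POP      → [-50, 58, 18, 78]
SUB      → [-50, 58, -60]
SWAP     → [-50, -60, 58]
SUB      → [-50, -118]
ROT  — needs 3 operands, stack has 2 → underflow

23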